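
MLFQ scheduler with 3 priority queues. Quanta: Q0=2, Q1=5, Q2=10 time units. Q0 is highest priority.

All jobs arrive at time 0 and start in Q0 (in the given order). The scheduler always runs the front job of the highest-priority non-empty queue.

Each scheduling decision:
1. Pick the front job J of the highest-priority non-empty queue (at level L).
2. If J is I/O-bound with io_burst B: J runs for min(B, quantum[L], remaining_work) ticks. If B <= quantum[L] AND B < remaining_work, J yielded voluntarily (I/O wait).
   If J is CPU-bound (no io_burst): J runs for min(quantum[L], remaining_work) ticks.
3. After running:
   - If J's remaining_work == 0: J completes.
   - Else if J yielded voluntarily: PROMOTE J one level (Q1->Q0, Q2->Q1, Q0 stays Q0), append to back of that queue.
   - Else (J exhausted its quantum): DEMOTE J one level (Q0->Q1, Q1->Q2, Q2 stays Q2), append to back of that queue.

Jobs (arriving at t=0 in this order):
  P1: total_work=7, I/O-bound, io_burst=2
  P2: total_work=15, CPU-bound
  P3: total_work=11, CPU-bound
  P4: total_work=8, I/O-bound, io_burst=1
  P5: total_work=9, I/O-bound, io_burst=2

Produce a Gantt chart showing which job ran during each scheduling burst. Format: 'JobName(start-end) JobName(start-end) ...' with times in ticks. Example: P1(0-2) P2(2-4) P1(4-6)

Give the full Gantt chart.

t=0-2: P1@Q0 runs 2, rem=5, I/O yield, promote→Q0. Q0=[P2,P3,P4,P5,P1] Q1=[] Q2=[]
t=2-4: P2@Q0 runs 2, rem=13, quantum used, demote→Q1. Q0=[P3,P4,P5,P1] Q1=[P2] Q2=[]
t=4-6: P3@Q0 runs 2, rem=9, quantum used, demote→Q1. Q0=[P4,P5,P1] Q1=[P2,P3] Q2=[]
t=6-7: P4@Q0 runs 1, rem=7, I/O yield, promote→Q0. Q0=[P5,P1,P4] Q1=[P2,P3] Q2=[]
t=7-9: P5@Q0 runs 2, rem=7, I/O yield, promote→Q0. Q0=[P1,P4,P5] Q1=[P2,P3] Q2=[]
t=9-11: P1@Q0 runs 2, rem=3, I/O yield, promote→Q0. Q0=[P4,P5,P1] Q1=[P2,P3] Q2=[]
t=11-12: P4@Q0 runs 1, rem=6, I/O yield, promote→Q0. Q0=[P5,P1,P4] Q1=[P2,P3] Q2=[]
t=12-14: P5@Q0 runs 2, rem=5, I/O yield, promote→Q0. Q0=[P1,P4,P5] Q1=[P2,P3] Q2=[]
t=14-16: P1@Q0 runs 2, rem=1, I/O yield, promote→Q0. Q0=[P4,P5,P1] Q1=[P2,P3] Q2=[]
t=16-17: P4@Q0 runs 1, rem=5, I/O yield, promote→Q0. Q0=[P5,P1,P4] Q1=[P2,P3] Q2=[]
t=17-19: P5@Q0 runs 2, rem=3, I/O yield, promote→Q0. Q0=[P1,P4,P5] Q1=[P2,P3] Q2=[]
t=19-20: P1@Q0 runs 1, rem=0, completes. Q0=[P4,P5] Q1=[P2,P3] Q2=[]
t=20-21: P4@Q0 runs 1, rem=4, I/O yield, promote→Q0. Q0=[P5,P4] Q1=[P2,P3] Q2=[]
t=21-23: P5@Q0 runs 2, rem=1, I/O yield, promote→Q0. Q0=[P4,P5] Q1=[P2,P3] Q2=[]
t=23-24: P4@Q0 runs 1, rem=3, I/O yield, promote→Q0. Q0=[P5,P4] Q1=[P2,P3] Q2=[]
t=24-25: P5@Q0 runs 1, rem=0, completes. Q0=[P4] Q1=[P2,P3] Q2=[]
t=25-26: P4@Q0 runs 1, rem=2, I/O yield, promote→Q0. Q0=[P4] Q1=[P2,P3] Q2=[]
t=26-27: P4@Q0 runs 1, rem=1, I/O yield, promote→Q0. Q0=[P4] Q1=[P2,P3] Q2=[]
t=27-28: P4@Q0 runs 1, rem=0, completes. Q0=[] Q1=[P2,P3] Q2=[]
t=28-33: P2@Q1 runs 5, rem=8, quantum used, demote→Q2. Q0=[] Q1=[P3] Q2=[P2]
t=33-38: P3@Q1 runs 5, rem=4, quantum used, demote→Q2. Q0=[] Q1=[] Q2=[P2,P3]
t=38-46: P2@Q2 runs 8, rem=0, completes. Q0=[] Q1=[] Q2=[P3]
t=46-50: P3@Q2 runs 4, rem=0, completes. Q0=[] Q1=[] Q2=[]

Answer: P1(0-2) P2(2-4) P3(4-6) P4(6-7) P5(7-9) P1(9-11) P4(11-12) P5(12-14) P1(14-16) P4(16-17) P5(17-19) P1(19-20) P4(20-21) P5(21-23) P4(23-24) P5(24-25) P4(25-26) P4(26-27) P4(27-28) P2(28-33) P3(33-38) P2(38-46) P3(46-50)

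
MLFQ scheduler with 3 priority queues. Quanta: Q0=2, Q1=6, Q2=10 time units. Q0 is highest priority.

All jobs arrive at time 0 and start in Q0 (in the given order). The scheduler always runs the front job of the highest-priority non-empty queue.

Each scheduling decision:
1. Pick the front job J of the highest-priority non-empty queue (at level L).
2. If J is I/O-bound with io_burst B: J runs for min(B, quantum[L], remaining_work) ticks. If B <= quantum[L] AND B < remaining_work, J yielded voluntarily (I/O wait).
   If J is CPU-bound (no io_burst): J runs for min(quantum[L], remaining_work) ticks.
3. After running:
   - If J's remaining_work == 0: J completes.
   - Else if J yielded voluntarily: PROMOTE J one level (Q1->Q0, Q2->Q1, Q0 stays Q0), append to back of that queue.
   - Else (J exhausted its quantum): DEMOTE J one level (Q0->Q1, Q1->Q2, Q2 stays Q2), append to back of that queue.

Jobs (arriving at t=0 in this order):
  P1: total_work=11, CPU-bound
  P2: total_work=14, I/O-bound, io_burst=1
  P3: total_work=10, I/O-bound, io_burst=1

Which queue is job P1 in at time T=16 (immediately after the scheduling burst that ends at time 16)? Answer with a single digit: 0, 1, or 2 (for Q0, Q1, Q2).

Answer: 1

Derivation:
t=0-2: P1@Q0 runs 2, rem=9, quantum used, demote→Q1. Q0=[P2,P3] Q1=[P1] Q2=[]
t=2-3: P2@Q0 runs 1, rem=13, I/O yield, promote→Q0. Q0=[P3,P2] Q1=[P1] Q2=[]
t=3-4: P3@Q0 runs 1, rem=9, I/O yield, promote→Q0. Q0=[P2,P3] Q1=[P1] Q2=[]
t=4-5: P2@Q0 runs 1, rem=12, I/O yield, promote→Q0. Q0=[P3,P2] Q1=[P1] Q2=[]
t=5-6: P3@Q0 runs 1, rem=8, I/O yield, promote→Q0. Q0=[P2,P3] Q1=[P1] Q2=[]
t=6-7: P2@Q0 runs 1, rem=11, I/O yield, promote→Q0. Q0=[P3,P2] Q1=[P1] Q2=[]
t=7-8: P3@Q0 runs 1, rem=7, I/O yield, promote→Q0. Q0=[P2,P3] Q1=[P1] Q2=[]
t=8-9: P2@Q0 runs 1, rem=10, I/O yield, promote→Q0. Q0=[P3,P2] Q1=[P1] Q2=[]
t=9-10: P3@Q0 runs 1, rem=6, I/O yield, promote→Q0. Q0=[P2,P3] Q1=[P1] Q2=[]
t=10-11: P2@Q0 runs 1, rem=9, I/O yield, promote→Q0. Q0=[P3,P2] Q1=[P1] Q2=[]
t=11-12: P3@Q0 runs 1, rem=5, I/O yield, promote→Q0. Q0=[P2,P3] Q1=[P1] Q2=[]
t=12-13: P2@Q0 runs 1, rem=8, I/O yield, promote→Q0. Q0=[P3,P2] Q1=[P1] Q2=[]
t=13-14: P3@Q0 runs 1, rem=4, I/O yield, promote→Q0. Q0=[P2,P3] Q1=[P1] Q2=[]
t=14-15: P2@Q0 runs 1, rem=7, I/O yield, promote→Q0. Q0=[P3,P2] Q1=[P1] Q2=[]
t=15-16: P3@Q0 runs 1, rem=3, I/O yield, promote→Q0. Q0=[P2,P3] Q1=[P1] Q2=[]
t=16-17: P2@Q0 runs 1, rem=6, I/O yield, promote→Q0. Q0=[P3,P2] Q1=[P1] Q2=[]
t=17-18: P3@Q0 runs 1, rem=2, I/O yield, promote→Q0. Q0=[P2,P3] Q1=[P1] Q2=[]
t=18-19: P2@Q0 runs 1, rem=5, I/O yield, promote→Q0. Q0=[P3,P2] Q1=[P1] Q2=[]
t=19-20: P3@Q0 runs 1, rem=1, I/O yield, promote→Q0. Q0=[P2,P3] Q1=[P1] Q2=[]
t=20-21: P2@Q0 runs 1, rem=4, I/O yield, promote→Q0. Q0=[P3,P2] Q1=[P1] Q2=[]
t=21-22: P3@Q0 runs 1, rem=0, completes. Q0=[P2] Q1=[P1] Q2=[]
t=22-23: P2@Q0 runs 1, rem=3, I/O yield, promote→Q0. Q0=[P2] Q1=[P1] Q2=[]
t=23-24: P2@Q0 runs 1, rem=2, I/O yield, promote→Q0. Q0=[P2] Q1=[P1] Q2=[]
t=24-25: P2@Q0 runs 1, rem=1, I/O yield, promote→Q0. Q0=[P2] Q1=[P1] Q2=[]
t=25-26: P2@Q0 runs 1, rem=0, completes. Q0=[] Q1=[P1] Q2=[]
t=26-32: P1@Q1 runs 6, rem=3, quantum used, demote→Q2. Q0=[] Q1=[] Q2=[P1]
t=32-35: P1@Q2 runs 3, rem=0, completes. Q0=[] Q1=[] Q2=[]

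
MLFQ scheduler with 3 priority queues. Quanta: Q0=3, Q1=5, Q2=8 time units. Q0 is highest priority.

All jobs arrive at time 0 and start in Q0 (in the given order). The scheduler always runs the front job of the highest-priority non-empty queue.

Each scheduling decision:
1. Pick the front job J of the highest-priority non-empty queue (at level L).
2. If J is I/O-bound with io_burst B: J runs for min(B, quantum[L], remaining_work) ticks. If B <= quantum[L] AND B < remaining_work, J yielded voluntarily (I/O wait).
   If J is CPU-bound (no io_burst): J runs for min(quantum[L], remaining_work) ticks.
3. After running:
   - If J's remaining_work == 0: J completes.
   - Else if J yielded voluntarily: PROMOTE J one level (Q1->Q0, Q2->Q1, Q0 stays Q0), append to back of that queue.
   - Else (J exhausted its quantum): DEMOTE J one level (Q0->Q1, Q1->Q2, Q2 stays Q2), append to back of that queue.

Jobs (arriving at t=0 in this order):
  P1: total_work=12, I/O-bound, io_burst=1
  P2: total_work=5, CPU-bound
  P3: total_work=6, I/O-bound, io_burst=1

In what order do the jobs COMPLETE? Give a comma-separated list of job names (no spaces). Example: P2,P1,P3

t=0-1: P1@Q0 runs 1, rem=11, I/O yield, promote→Q0. Q0=[P2,P3,P1] Q1=[] Q2=[]
t=1-4: P2@Q0 runs 3, rem=2, quantum used, demote→Q1. Q0=[P3,P1] Q1=[P2] Q2=[]
t=4-5: P3@Q0 runs 1, rem=5, I/O yield, promote→Q0. Q0=[P1,P3] Q1=[P2] Q2=[]
t=5-6: P1@Q0 runs 1, rem=10, I/O yield, promote→Q0. Q0=[P3,P1] Q1=[P2] Q2=[]
t=6-7: P3@Q0 runs 1, rem=4, I/O yield, promote→Q0. Q0=[P1,P3] Q1=[P2] Q2=[]
t=7-8: P1@Q0 runs 1, rem=9, I/O yield, promote→Q0. Q0=[P3,P1] Q1=[P2] Q2=[]
t=8-9: P3@Q0 runs 1, rem=3, I/O yield, promote→Q0. Q0=[P1,P3] Q1=[P2] Q2=[]
t=9-10: P1@Q0 runs 1, rem=8, I/O yield, promote→Q0. Q0=[P3,P1] Q1=[P2] Q2=[]
t=10-11: P3@Q0 runs 1, rem=2, I/O yield, promote→Q0. Q0=[P1,P3] Q1=[P2] Q2=[]
t=11-12: P1@Q0 runs 1, rem=7, I/O yield, promote→Q0. Q0=[P3,P1] Q1=[P2] Q2=[]
t=12-13: P3@Q0 runs 1, rem=1, I/O yield, promote→Q0. Q0=[P1,P3] Q1=[P2] Q2=[]
t=13-14: P1@Q0 runs 1, rem=6, I/O yield, promote→Q0. Q0=[P3,P1] Q1=[P2] Q2=[]
t=14-15: P3@Q0 runs 1, rem=0, completes. Q0=[P1] Q1=[P2] Q2=[]
t=15-16: P1@Q0 runs 1, rem=5, I/O yield, promote→Q0. Q0=[P1] Q1=[P2] Q2=[]
t=16-17: P1@Q0 runs 1, rem=4, I/O yield, promote→Q0. Q0=[P1] Q1=[P2] Q2=[]
t=17-18: P1@Q0 runs 1, rem=3, I/O yield, promote→Q0. Q0=[P1] Q1=[P2] Q2=[]
t=18-19: P1@Q0 runs 1, rem=2, I/O yield, promote→Q0. Q0=[P1] Q1=[P2] Q2=[]
t=19-20: P1@Q0 runs 1, rem=1, I/O yield, promote→Q0. Q0=[P1] Q1=[P2] Q2=[]
t=20-21: P1@Q0 runs 1, rem=0, completes. Q0=[] Q1=[P2] Q2=[]
t=21-23: P2@Q1 runs 2, rem=0, completes. Q0=[] Q1=[] Q2=[]

Answer: P3,P1,P2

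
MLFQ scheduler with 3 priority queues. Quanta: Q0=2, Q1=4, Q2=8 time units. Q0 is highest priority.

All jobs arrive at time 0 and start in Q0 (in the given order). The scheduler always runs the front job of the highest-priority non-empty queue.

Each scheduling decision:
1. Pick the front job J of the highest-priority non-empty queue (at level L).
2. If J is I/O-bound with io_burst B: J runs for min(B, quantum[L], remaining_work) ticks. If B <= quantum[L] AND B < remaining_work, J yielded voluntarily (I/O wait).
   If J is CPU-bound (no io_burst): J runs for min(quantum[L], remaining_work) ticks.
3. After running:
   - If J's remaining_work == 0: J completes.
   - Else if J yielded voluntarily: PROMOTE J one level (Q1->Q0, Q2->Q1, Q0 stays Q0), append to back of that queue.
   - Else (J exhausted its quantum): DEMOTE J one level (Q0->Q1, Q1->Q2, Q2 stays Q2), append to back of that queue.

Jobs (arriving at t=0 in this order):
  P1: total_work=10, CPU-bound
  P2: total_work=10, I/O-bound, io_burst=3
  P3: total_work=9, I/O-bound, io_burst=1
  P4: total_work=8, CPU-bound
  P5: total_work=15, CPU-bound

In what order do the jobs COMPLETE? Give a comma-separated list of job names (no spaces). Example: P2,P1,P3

t=0-2: P1@Q0 runs 2, rem=8, quantum used, demote→Q1. Q0=[P2,P3,P4,P5] Q1=[P1] Q2=[]
t=2-4: P2@Q0 runs 2, rem=8, quantum used, demote→Q1. Q0=[P3,P4,P5] Q1=[P1,P2] Q2=[]
t=4-5: P3@Q0 runs 1, rem=8, I/O yield, promote→Q0. Q0=[P4,P5,P3] Q1=[P1,P2] Q2=[]
t=5-7: P4@Q0 runs 2, rem=6, quantum used, demote→Q1. Q0=[P5,P3] Q1=[P1,P2,P4] Q2=[]
t=7-9: P5@Q0 runs 2, rem=13, quantum used, demote→Q1. Q0=[P3] Q1=[P1,P2,P4,P5] Q2=[]
t=9-10: P3@Q0 runs 1, rem=7, I/O yield, promote→Q0. Q0=[P3] Q1=[P1,P2,P4,P5] Q2=[]
t=10-11: P3@Q0 runs 1, rem=6, I/O yield, promote→Q0. Q0=[P3] Q1=[P1,P2,P4,P5] Q2=[]
t=11-12: P3@Q0 runs 1, rem=5, I/O yield, promote→Q0. Q0=[P3] Q1=[P1,P2,P4,P5] Q2=[]
t=12-13: P3@Q0 runs 1, rem=4, I/O yield, promote→Q0. Q0=[P3] Q1=[P1,P2,P4,P5] Q2=[]
t=13-14: P3@Q0 runs 1, rem=3, I/O yield, promote→Q0. Q0=[P3] Q1=[P1,P2,P4,P5] Q2=[]
t=14-15: P3@Q0 runs 1, rem=2, I/O yield, promote→Q0. Q0=[P3] Q1=[P1,P2,P4,P5] Q2=[]
t=15-16: P3@Q0 runs 1, rem=1, I/O yield, promote→Q0. Q0=[P3] Q1=[P1,P2,P4,P5] Q2=[]
t=16-17: P3@Q0 runs 1, rem=0, completes. Q0=[] Q1=[P1,P2,P4,P5] Q2=[]
t=17-21: P1@Q1 runs 4, rem=4, quantum used, demote→Q2. Q0=[] Q1=[P2,P4,P5] Q2=[P1]
t=21-24: P2@Q1 runs 3, rem=5, I/O yield, promote→Q0. Q0=[P2] Q1=[P4,P5] Q2=[P1]
t=24-26: P2@Q0 runs 2, rem=3, quantum used, demote→Q1. Q0=[] Q1=[P4,P5,P2] Q2=[P1]
t=26-30: P4@Q1 runs 4, rem=2, quantum used, demote→Q2. Q0=[] Q1=[P5,P2] Q2=[P1,P4]
t=30-34: P5@Q1 runs 4, rem=9, quantum used, demote→Q2. Q0=[] Q1=[P2] Q2=[P1,P4,P5]
t=34-37: P2@Q1 runs 3, rem=0, completes. Q0=[] Q1=[] Q2=[P1,P4,P5]
t=37-41: P1@Q2 runs 4, rem=0, completes. Q0=[] Q1=[] Q2=[P4,P5]
t=41-43: P4@Q2 runs 2, rem=0, completes. Q0=[] Q1=[] Q2=[P5]
t=43-51: P5@Q2 runs 8, rem=1, quantum used, demote→Q2. Q0=[] Q1=[] Q2=[P5]
t=51-52: P5@Q2 runs 1, rem=0, completes. Q0=[] Q1=[] Q2=[]

Answer: P3,P2,P1,P4,P5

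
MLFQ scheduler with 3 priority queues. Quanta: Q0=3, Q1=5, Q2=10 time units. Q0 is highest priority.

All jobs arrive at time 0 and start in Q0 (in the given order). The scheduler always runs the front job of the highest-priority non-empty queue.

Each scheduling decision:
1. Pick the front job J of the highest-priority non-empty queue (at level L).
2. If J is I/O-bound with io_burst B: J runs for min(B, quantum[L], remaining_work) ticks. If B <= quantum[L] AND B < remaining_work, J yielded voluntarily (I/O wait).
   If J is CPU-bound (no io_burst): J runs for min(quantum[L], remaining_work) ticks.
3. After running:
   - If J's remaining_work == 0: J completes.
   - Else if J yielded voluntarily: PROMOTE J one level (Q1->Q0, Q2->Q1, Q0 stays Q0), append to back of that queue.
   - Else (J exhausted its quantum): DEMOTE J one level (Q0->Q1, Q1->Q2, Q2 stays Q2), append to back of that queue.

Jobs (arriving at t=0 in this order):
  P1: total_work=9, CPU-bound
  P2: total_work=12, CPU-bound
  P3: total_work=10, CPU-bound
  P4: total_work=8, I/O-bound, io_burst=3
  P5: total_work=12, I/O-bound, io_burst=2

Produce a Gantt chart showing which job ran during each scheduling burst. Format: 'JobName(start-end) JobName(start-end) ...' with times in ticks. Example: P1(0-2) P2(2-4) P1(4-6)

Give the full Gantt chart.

Answer: P1(0-3) P2(3-6) P3(6-9) P4(9-12) P5(12-14) P4(14-17) P5(17-19) P4(19-21) P5(21-23) P5(23-25) P5(25-27) P5(27-29) P1(29-34) P2(34-39) P3(39-44) P1(44-45) P2(45-49) P3(49-51)

Derivation:
t=0-3: P1@Q0 runs 3, rem=6, quantum used, demote→Q1. Q0=[P2,P3,P4,P5] Q1=[P1] Q2=[]
t=3-6: P2@Q0 runs 3, rem=9, quantum used, demote→Q1. Q0=[P3,P4,P5] Q1=[P1,P2] Q2=[]
t=6-9: P3@Q0 runs 3, rem=7, quantum used, demote→Q1. Q0=[P4,P5] Q1=[P1,P2,P3] Q2=[]
t=9-12: P4@Q0 runs 3, rem=5, I/O yield, promote→Q0. Q0=[P5,P4] Q1=[P1,P2,P3] Q2=[]
t=12-14: P5@Q0 runs 2, rem=10, I/O yield, promote→Q0. Q0=[P4,P5] Q1=[P1,P2,P3] Q2=[]
t=14-17: P4@Q0 runs 3, rem=2, I/O yield, promote→Q0. Q0=[P5,P4] Q1=[P1,P2,P3] Q2=[]
t=17-19: P5@Q0 runs 2, rem=8, I/O yield, promote→Q0. Q0=[P4,P5] Q1=[P1,P2,P3] Q2=[]
t=19-21: P4@Q0 runs 2, rem=0, completes. Q0=[P5] Q1=[P1,P2,P3] Q2=[]
t=21-23: P5@Q0 runs 2, rem=6, I/O yield, promote→Q0. Q0=[P5] Q1=[P1,P2,P3] Q2=[]
t=23-25: P5@Q0 runs 2, rem=4, I/O yield, promote→Q0. Q0=[P5] Q1=[P1,P2,P3] Q2=[]
t=25-27: P5@Q0 runs 2, rem=2, I/O yield, promote→Q0. Q0=[P5] Q1=[P1,P2,P3] Q2=[]
t=27-29: P5@Q0 runs 2, rem=0, completes. Q0=[] Q1=[P1,P2,P3] Q2=[]
t=29-34: P1@Q1 runs 5, rem=1, quantum used, demote→Q2. Q0=[] Q1=[P2,P3] Q2=[P1]
t=34-39: P2@Q1 runs 5, rem=4, quantum used, demote→Q2. Q0=[] Q1=[P3] Q2=[P1,P2]
t=39-44: P3@Q1 runs 5, rem=2, quantum used, demote→Q2. Q0=[] Q1=[] Q2=[P1,P2,P3]
t=44-45: P1@Q2 runs 1, rem=0, completes. Q0=[] Q1=[] Q2=[P2,P3]
t=45-49: P2@Q2 runs 4, rem=0, completes. Q0=[] Q1=[] Q2=[P3]
t=49-51: P3@Q2 runs 2, rem=0, completes. Q0=[] Q1=[] Q2=[]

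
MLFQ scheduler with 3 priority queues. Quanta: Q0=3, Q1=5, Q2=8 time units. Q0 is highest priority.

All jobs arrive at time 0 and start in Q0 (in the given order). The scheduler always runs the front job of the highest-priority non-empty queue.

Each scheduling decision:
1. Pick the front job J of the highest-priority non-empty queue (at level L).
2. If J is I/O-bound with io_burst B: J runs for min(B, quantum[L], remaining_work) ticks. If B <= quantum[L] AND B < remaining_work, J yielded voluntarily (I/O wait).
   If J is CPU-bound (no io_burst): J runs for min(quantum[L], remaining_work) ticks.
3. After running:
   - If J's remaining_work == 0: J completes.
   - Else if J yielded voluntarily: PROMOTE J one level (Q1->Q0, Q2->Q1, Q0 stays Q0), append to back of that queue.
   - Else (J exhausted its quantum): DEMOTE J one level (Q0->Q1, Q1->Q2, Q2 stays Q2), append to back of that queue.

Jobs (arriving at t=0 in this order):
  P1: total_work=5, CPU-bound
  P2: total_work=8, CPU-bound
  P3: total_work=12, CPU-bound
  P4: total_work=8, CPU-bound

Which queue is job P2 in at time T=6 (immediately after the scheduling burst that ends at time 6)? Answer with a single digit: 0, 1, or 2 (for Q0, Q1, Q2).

t=0-3: P1@Q0 runs 3, rem=2, quantum used, demote→Q1. Q0=[P2,P3,P4] Q1=[P1] Q2=[]
t=3-6: P2@Q0 runs 3, rem=5, quantum used, demote→Q1. Q0=[P3,P4] Q1=[P1,P2] Q2=[]
t=6-9: P3@Q0 runs 3, rem=9, quantum used, demote→Q1. Q0=[P4] Q1=[P1,P2,P3] Q2=[]
t=9-12: P4@Q0 runs 3, rem=5, quantum used, demote→Q1. Q0=[] Q1=[P1,P2,P3,P4] Q2=[]
t=12-14: P1@Q1 runs 2, rem=0, completes. Q0=[] Q1=[P2,P3,P4] Q2=[]
t=14-19: P2@Q1 runs 5, rem=0, completes. Q0=[] Q1=[P3,P4] Q2=[]
t=19-24: P3@Q1 runs 5, rem=4, quantum used, demote→Q2. Q0=[] Q1=[P4] Q2=[P3]
t=24-29: P4@Q1 runs 5, rem=0, completes. Q0=[] Q1=[] Q2=[P3]
t=29-33: P3@Q2 runs 4, rem=0, completes. Q0=[] Q1=[] Q2=[]

Answer: 1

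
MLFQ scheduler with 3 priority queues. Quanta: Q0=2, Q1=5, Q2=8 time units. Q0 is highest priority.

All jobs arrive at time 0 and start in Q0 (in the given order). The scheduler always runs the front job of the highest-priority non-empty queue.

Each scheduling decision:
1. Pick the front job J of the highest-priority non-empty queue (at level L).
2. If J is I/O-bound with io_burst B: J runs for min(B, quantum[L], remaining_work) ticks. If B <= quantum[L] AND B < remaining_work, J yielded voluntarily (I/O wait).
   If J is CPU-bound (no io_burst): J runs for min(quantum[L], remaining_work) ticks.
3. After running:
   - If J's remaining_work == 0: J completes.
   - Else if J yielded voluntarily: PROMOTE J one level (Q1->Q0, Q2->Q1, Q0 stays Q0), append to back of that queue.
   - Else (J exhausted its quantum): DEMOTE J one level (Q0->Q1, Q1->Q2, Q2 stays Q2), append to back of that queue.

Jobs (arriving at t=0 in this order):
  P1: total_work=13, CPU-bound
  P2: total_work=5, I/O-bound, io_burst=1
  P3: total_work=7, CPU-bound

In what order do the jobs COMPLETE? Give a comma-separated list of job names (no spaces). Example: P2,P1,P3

Answer: P2,P3,P1

Derivation:
t=0-2: P1@Q0 runs 2, rem=11, quantum used, demote→Q1. Q0=[P2,P3] Q1=[P1] Q2=[]
t=2-3: P2@Q0 runs 1, rem=4, I/O yield, promote→Q0. Q0=[P3,P2] Q1=[P1] Q2=[]
t=3-5: P3@Q0 runs 2, rem=5, quantum used, demote→Q1. Q0=[P2] Q1=[P1,P3] Q2=[]
t=5-6: P2@Q0 runs 1, rem=3, I/O yield, promote→Q0. Q0=[P2] Q1=[P1,P3] Q2=[]
t=6-7: P2@Q0 runs 1, rem=2, I/O yield, promote→Q0. Q0=[P2] Q1=[P1,P3] Q2=[]
t=7-8: P2@Q0 runs 1, rem=1, I/O yield, promote→Q0. Q0=[P2] Q1=[P1,P3] Q2=[]
t=8-9: P2@Q0 runs 1, rem=0, completes. Q0=[] Q1=[P1,P3] Q2=[]
t=9-14: P1@Q1 runs 5, rem=6, quantum used, demote→Q2. Q0=[] Q1=[P3] Q2=[P1]
t=14-19: P3@Q1 runs 5, rem=0, completes. Q0=[] Q1=[] Q2=[P1]
t=19-25: P1@Q2 runs 6, rem=0, completes. Q0=[] Q1=[] Q2=[]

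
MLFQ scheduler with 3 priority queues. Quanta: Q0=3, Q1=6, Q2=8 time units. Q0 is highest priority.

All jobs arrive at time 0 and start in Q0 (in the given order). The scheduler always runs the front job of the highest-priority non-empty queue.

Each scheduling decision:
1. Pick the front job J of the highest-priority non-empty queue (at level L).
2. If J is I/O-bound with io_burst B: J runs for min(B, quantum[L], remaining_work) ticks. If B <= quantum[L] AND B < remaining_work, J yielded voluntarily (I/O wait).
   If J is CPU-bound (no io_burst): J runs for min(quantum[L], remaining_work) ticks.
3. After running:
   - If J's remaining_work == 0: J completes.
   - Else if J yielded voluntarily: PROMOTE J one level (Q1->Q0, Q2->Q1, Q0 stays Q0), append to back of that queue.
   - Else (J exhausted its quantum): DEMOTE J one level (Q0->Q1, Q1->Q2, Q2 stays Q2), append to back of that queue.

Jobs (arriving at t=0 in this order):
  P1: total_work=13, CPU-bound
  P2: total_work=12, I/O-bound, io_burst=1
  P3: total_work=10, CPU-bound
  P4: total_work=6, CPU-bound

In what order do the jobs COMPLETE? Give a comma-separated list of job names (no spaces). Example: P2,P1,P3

t=0-3: P1@Q0 runs 3, rem=10, quantum used, demote→Q1. Q0=[P2,P3,P4] Q1=[P1] Q2=[]
t=3-4: P2@Q0 runs 1, rem=11, I/O yield, promote→Q0. Q0=[P3,P4,P2] Q1=[P1] Q2=[]
t=4-7: P3@Q0 runs 3, rem=7, quantum used, demote→Q1. Q0=[P4,P2] Q1=[P1,P3] Q2=[]
t=7-10: P4@Q0 runs 3, rem=3, quantum used, demote→Q1. Q0=[P2] Q1=[P1,P3,P4] Q2=[]
t=10-11: P2@Q0 runs 1, rem=10, I/O yield, promote→Q0. Q0=[P2] Q1=[P1,P3,P4] Q2=[]
t=11-12: P2@Q0 runs 1, rem=9, I/O yield, promote→Q0. Q0=[P2] Q1=[P1,P3,P4] Q2=[]
t=12-13: P2@Q0 runs 1, rem=8, I/O yield, promote→Q0. Q0=[P2] Q1=[P1,P3,P4] Q2=[]
t=13-14: P2@Q0 runs 1, rem=7, I/O yield, promote→Q0. Q0=[P2] Q1=[P1,P3,P4] Q2=[]
t=14-15: P2@Q0 runs 1, rem=6, I/O yield, promote→Q0. Q0=[P2] Q1=[P1,P3,P4] Q2=[]
t=15-16: P2@Q0 runs 1, rem=5, I/O yield, promote→Q0. Q0=[P2] Q1=[P1,P3,P4] Q2=[]
t=16-17: P2@Q0 runs 1, rem=4, I/O yield, promote→Q0. Q0=[P2] Q1=[P1,P3,P4] Q2=[]
t=17-18: P2@Q0 runs 1, rem=3, I/O yield, promote→Q0. Q0=[P2] Q1=[P1,P3,P4] Q2=[]
t=18-19: P2@Q0 runs 1, rem=2, I/O yield, promote→Q0. Q0=[P2] Q1=[P1,P3,P4] Q2=[]
t=19-20: P2@Q0 runs 1, rem=1, I/O yield, promote→Q0. Q0=[P2] Q1=[P1,P3,P4] Q2=[]
t=20-21: P2@Q0 runs 1, rem=0, completes. Q0=[] Q1=[P1,P3,P4] Q2=[]
t=21-27: P1@Q1 runs 6, rem=4, quantum used, demote→Q2. Q0=[] Q1=[P3,P4] Q2=[P1]
t=27-33: P3@Q1 runs 6, rem=1, quantum used, demote→Q2. Q0=[] Q1=[P4] Q2=[P1,P3]
t=33-36: P4@Q1 runs 3, rem=0, completes. Q0=[] Q1=[] Q2=[P1,P3]
t=36-40: P1@Q2 runs 4, rem=0, completes. Q0=[] Q1=[] Q2=[P3]
t=40-41: P3@Q2 runs 1, rem=0, completes. Q0=[] Q1=[] Q2=[]

Answer: P2,P4,P1,P3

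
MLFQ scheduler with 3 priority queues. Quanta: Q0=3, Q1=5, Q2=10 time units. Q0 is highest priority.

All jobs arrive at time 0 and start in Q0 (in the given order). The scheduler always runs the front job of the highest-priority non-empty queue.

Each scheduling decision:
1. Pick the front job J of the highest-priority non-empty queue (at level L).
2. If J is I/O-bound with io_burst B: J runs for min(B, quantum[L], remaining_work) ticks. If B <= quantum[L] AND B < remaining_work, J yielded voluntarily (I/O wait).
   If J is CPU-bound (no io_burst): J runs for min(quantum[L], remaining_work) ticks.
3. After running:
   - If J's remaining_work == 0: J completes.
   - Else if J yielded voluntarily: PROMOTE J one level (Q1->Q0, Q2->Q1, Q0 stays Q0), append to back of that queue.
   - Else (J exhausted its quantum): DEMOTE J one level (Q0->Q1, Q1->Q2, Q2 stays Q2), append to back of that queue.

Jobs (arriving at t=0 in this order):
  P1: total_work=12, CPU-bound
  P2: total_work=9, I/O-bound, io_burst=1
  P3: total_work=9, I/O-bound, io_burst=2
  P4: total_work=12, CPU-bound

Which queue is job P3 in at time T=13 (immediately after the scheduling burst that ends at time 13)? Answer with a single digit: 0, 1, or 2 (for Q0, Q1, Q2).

Answer: 0

Derivation:
t=0-3: P1@Q0 runs 3, rem=9, quantum used, demote→Q1. Q0=[P2,P3,P4] Q1=[P1] Q2=[]
t=3-4: P2@Q0 runs 1, rem=8, I/O yield, promote→Q0. Q0=[P3,P4,P2] Q1=[P1] Q2=[]
t=4-6: P3@Q0 runs 2, rem=7, I/O yield, promote→Q0. Q0=[P4,P2,P3] Q1=[P1] Q2=[]
t=6-9: P4@Q0 runs 3, rem=9, quantum used, demote→Q1. Q0=[P2,P3] Q1=[P1,P4] Q2=[]
t=9-10: P2@Q0 runs 1, rem=7, I/O yield, promote→Q0. Q0=[P3,P2] Q1=[P1,P4] Q2=[]
t=10-12: P3@Q0 runs 2, rem=5, I/O yield, promote→Q0. Q0=[P2,P3] Q1=[P1,P4] Q2=[]
t=12-13: P2@Q0 runs 1, rem=6, I/O yield, promote→Q0. Q0=[P3,P2] Q1=[P1,P4] Q2=[]
t=13-15: P3@Q0 runs 2, rem=3, I/O yield, promote→Q0. Q0=[P2,P3] Q1=[P1,P4] Q2=[]
t=15-16: P2@Q0 runs 1, rem=5, I/O yield, promote→Q0. Q0=[P3,P2] Q1=[P1,P4] Q2=[]
t=16-18: P3@Q0 runs 2, rem=1, I/O yield, promote→Q0. Q0=[P2,P3] Q1=[P1,P4] Q2=[]
t=18-19: P2@Q0 runs 1, rem=4, I/O yield, promote→Q0. Q0=[P3,P2] Q1=[P1,P4] Q2=[]
t=19-20: P3@Q0 runs 1, rem=0, completes. Q0=[P2] Q1=[P1,P4] Q2=[]
t=20-21: P2@Q0 runs 1, rem=3, I/O yield, promote→Q0. Q0=[P2] Q1=[P1,P4] Q2=[]
t=21-22: P2@Q0 runs 1, rem=2, I/O yield, promote→Q0. Q0=[P2] Q1=[P1,P4] Q2=[]
t=22-23: P2@Q0 runs 1, rem=1, I/O yield, promote→Q0. Q0=[P2] Q1=[P1,P4] Q2=[]
t=23-24: P2@Q0 runs 1, rem=0, completes. Q0=[] Q1=[P1,P4] Q2=[]
t=24-29: P1@Q1 runs 5, rem=4, quantum used, demote→Q2. Q0=[] Q1=[P4] Q2=[P1]
t=29-34: P4@Q1 runs 5, rem=4, quantum used, demote→Q2. Q0=[] Q1=[] Q2=[P1,P4]
t=34-38: P1@Q2 runs 4, rem=0, completes. Q0=[] Q1=[] Q2=[P4]
t=38-42: P4@Q2 runs 4, rem=0, completes. Q0=[] Q1=[] Q2=[]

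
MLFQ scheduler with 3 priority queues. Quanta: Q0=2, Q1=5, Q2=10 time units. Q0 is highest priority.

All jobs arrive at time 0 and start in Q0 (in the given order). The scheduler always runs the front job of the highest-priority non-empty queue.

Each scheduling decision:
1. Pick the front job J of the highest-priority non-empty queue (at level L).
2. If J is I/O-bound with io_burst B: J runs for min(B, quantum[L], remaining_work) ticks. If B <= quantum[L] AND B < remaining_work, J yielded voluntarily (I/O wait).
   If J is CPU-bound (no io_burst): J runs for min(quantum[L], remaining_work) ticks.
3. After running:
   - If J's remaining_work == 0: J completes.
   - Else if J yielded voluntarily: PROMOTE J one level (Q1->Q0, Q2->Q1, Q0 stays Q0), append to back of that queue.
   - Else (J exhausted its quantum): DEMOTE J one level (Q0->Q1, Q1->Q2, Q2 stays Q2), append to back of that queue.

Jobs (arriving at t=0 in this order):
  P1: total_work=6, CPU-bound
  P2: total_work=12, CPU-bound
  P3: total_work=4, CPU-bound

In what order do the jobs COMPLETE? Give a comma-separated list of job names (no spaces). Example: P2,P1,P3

t=0-2: P1@Q0 runs 2, rem=4, quantum used, demote→Q1. Q0=[P2,P3] Q1=[P1] Q2=[]
t=2-4: P2@Q0 runs 2, rem=10, quantum used, demote→Q1. Q0=[P3] Q1=[P1,P2] Q2=[]
t=4-6: P3@Q0 runs 2, rem=2, quantum used, demote→Q1. Q0=[] Q1=[P1,P2,P3] Q2=[]
t=6-10: P1@Q1 runs 4, rem=0, completes. Q0=[] Q1=[P2,P3] Q2=[]
t=10-15: P2@Q1 runs 5, rem=5, quantum used, demote→Q2. Q0=[] Q1=[P3] Q2=[P2]
t=15-17: P3@Q1 runs 2, rem=0, completes. Q0=[] Q1=[] Q2=[P2]
t=17-22: P2@Q2 runs 5, rem=0, completes. Q0=[] Q1=[] Q2=[]

Answer: P1,P3,P2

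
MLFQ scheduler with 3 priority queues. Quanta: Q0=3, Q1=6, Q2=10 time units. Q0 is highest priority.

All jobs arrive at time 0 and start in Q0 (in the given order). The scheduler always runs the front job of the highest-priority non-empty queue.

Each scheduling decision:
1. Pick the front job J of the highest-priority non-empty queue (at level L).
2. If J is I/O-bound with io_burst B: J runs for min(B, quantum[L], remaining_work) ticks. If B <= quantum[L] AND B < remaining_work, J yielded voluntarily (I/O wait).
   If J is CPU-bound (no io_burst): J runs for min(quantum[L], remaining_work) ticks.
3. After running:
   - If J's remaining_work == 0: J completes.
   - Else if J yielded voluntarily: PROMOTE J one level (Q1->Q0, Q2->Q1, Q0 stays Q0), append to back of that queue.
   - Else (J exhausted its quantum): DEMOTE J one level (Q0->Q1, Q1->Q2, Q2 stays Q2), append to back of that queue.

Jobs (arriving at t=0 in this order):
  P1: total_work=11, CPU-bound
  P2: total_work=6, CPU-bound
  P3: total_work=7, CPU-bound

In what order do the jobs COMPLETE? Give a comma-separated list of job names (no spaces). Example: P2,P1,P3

Answer: P2,P3,P1

Derivation:
t=0-3: P1@Q0 runs 3, rem=8, quantum used, demote→Q1. Q0=[P2,P3] Q1=[P1] Q2=[]
t=3-6: P2@Q0 runs 3, rem=3, quantum used, demote→Q1. Q0=[P3] Q1=[P1,P2] Q2=[]
t=6-9: P3@Q0 runs 3, rem=4, quantum used, demote→Q1. Q0=[] Q1=[P1,P2,P3] Q2=[]
t=9-15: P1@Q1 runs 6, rem=2, quantum used, demote→Q2. Q0=[] Q1=[P2,P3] Q2=[P1]
t=15-18: P2@Q1 runs 3, rem=0, completes. Q0=[] Q1=[P3] Q2=[P1]
t=18-22: P3@Q1 runs 4, rem=0, completes. Q0=[] Q1=[] Q2=[P1]
t=22-24: P1@Q2 runs 2, rem=0, completes. Q0=[] Q1=[] Q2=[]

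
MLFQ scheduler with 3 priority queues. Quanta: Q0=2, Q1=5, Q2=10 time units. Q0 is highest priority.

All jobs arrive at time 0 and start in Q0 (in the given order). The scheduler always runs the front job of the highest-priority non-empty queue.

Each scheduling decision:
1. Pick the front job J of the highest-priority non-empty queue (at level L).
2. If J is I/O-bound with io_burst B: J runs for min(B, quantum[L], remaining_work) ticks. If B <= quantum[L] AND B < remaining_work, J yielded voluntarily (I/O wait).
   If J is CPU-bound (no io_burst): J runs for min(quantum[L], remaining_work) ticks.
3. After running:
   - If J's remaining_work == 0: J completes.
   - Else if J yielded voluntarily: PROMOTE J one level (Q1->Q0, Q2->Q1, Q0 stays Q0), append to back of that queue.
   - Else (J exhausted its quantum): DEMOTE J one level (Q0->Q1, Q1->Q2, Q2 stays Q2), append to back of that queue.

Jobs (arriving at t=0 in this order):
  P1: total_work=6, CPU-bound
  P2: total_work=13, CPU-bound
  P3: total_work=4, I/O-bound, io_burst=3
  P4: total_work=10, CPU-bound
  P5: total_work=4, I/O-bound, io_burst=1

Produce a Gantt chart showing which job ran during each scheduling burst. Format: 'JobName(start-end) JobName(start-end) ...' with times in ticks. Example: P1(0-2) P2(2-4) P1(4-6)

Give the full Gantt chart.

Answer: P1(0-2) P2(2-4) P3(4-6) P4(6-8) P5(8-9) P5(9-10) P5(10-11) P5(11-12) P1(12-16) P2(16-21) P3(21-23) P4(23-28) P2(28-34) P4(34-37)

Derivation:
t=0-2: P1@Q0 runs 2, rem=4, quantum used, demote→Q1. Q0=[P2,P3,P4,P5] Q1=[P1] Q2=[]
t=2-4: P2@Q0 runs 2, rem=11, quantum used, demote→Q1. Q0=[P3,P4,P5] Q1=[P1,P2] Q2=[]
t=4-6: P3@Q0 runs 2, rem=2, quantum used, demote→Q1. Q0=[P4,P5] Q1=[P1,P2,P3] Q2=[]
t=6-8: P4@Q0 runs 2, rem=8, quantum used, demote→Q1. Q0=[P5] Q1=[P1,P2,P3,P4] Q2=[]
t=8-9: P5@Q0 runs 1, rem=3, I/O yield, promote→Q0. Q0=[P5] Q1=[P1,P2,P3,P4] Q2=[]
t=9-10: P5@Q0 runs 1, rem=2, I/O yield, promote→Q0. Q0=[P5] Q1=[P1,P2,P3,P4] Q2=[]
t=10-11: P5@Q0 runs 1, rem=1, I/O yield, promote→Q0. Q0=[P5] Q1=[P1,P2,P3,P4] Q2=[]
t=11-12: P5@Q0 runs 1, rem=0, completes. Q0=[] Q1=[P1,P2,P3,P4] Q2=[]
t=12-16: P1@Q1 runs 4, rem=0, completes. Q0=[] Q1=[P2,P3,P4] Q2=[]
t=16-21: P2@Q1 runs 5, rem=6, quantum used, demote→Q2. Q0=[] Q1=[P3,P4] Q2=[P2]
t=21-23: P3@Q1 runs 2, rem=0, completes. Q0=[] Q1=[P4] Q2=[P2]
t=23-28: P4@Q1 runs 5, rem=3, quantum used, demote→Q2. Q0=[] Q1=[] Q2=[P2,P4]
t=28-34: P2@Q2 runs 6, rem=0, completes. Q0=[] Q1=[] Q2=[P4]
t=34-37: P4@Q2 runs 3, rem=0, completes. Q0=[] Q1=[] Q2=[]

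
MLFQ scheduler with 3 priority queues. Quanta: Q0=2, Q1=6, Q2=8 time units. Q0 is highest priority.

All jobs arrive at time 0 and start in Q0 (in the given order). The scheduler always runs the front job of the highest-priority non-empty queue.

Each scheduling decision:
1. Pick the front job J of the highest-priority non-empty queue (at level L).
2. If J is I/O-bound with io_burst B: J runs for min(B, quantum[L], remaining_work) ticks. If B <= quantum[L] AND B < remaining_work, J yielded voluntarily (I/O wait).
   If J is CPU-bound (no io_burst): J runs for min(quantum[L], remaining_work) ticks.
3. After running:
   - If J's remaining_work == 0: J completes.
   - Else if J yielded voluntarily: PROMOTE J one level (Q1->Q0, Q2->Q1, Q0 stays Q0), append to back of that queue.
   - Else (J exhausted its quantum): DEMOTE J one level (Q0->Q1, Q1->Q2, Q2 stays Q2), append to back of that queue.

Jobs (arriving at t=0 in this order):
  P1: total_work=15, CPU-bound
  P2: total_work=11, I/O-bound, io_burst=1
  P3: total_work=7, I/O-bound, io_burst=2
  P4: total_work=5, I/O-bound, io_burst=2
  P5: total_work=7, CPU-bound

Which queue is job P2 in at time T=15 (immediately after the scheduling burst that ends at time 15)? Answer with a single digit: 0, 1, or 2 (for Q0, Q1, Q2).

Answer: 0

Derivation:
t=0-2: P1@Q0 runs 2, rem=13, quantum used, demote→Q1. Q0=[P2,P3,P4,P5] Q1=[P1] Q2=[]
t=2-3: P2@Q0 runs 1, rem=10, I/O yield, promote→Q0. Q0=[P3,P4,P5,P2] Q1=[P1] Q2=[]
t=3-5: P3@Q0 runs 2, rem=5, I/O yield, promote→Q0. Q0=[P4,P5,P2,P3] Q1=[P1] Q2=[]
t=5-7: P4@Q0 runs 2, rem=3, I/O yield, promote→Q0. Q0=[P5,P2,P3,P4] Q1=[P1] Q2=[]
t=7-9: P5@Q0 runs 2, rem=5, quantum used, demote→Q1. Q0=[P2,P3,P4] Q1=[P1,P5] Q2=[]
t=9-10: P2@Q0 runs 1, rem=9, I/O yield, promote→Q0. Q0=[P3,P4,P2] Q1=[P1,P5] Q2=[]
t=10-12: P3@Q0 runs 2, rem=3, I/O yield, promote→Q0. Q0=[P4,P2,P3] Q1=[P1,P5] Q2=[]
t=12-14: P4@Q0 runs 2, rem=1, I/O yield, promote→Q0. Q0=[P2,P3,P4] Q1=[P1,P5] Q2=[]
t=14-15: P2@Q0 runs 1, rem=8, I/O yield, promote→Q0. Q0=[P3,P4,P2] Q1=[P1,P5] Q2=[]
t=15-17: P3@Q0 runs 2, rem=1, I/O yield, promote→Q0. Q0=[P4,P2,P3] Q1=[P1,P5] Q2=[]
t=17-18: P4@Q0 runs 1, rem=0, completes. Q0=[P2,P3] Q1=[P1,P5] Q2=[]
t=18-19: P2@Q0 runs 1, rem=7, I/O yield, promote→Q0. Q0=[P3,P2] Q1=[P1,P5] Q2=[]
t=19-20: P3@Q0 runs 1, rem=0, completes. Q0=[P2] Q1=[P1,P5] Q2=[]
t=20-21: P2@Q0 runs 1, rem=6, I/O yield, promote→Q0. Q0=[P2] Q1=[P1,P5] Q2=[]
t=21-22: P2@Q0 runs 1, rem=5, I/O yield, promote→Q0. Q0=[P2] Q1=[P1,P5] Q2=[]
t=22-23: P2@Q0 runs 1, rem=4, I/O yield, promote→Q0. Q0=[P2] Q1=[P1,P5] Q2=[]
t=23-24: P2@Q0 runs 1, rem=3, I/O yield, promote→Q0. Q0=[P2] Q1=[P1,P5] Q2=[]
t=24-25: P2@Q0 runs 1, rem=2, I/O yield, promote→Q0. Q0=[P2] Q1=[P1,P5] Q2=[]
t=25-26: P2@Q0 runs 1, rem=1, I/O yield, promote→Q0. Q0=[P2] Q1=[P1,P5] Q2=[]
t=26-27: P2@Q0 runs 1, rem=0, completes. Q0=[] Q1=[P1,P5] Q2=[]
t=27-33: P1@Q1 runs 6, rem=7, quantum used, demote→Q2. Q0=[] Q1=[P5] Q2=[P1]
t=33-38: P5@Q1 runs 5, rem=0, completes. Q0=[] Q1=[] Q2=[P1]
t=38-45: P1@Q2 runs 7, rem=0, completes. Q0=[] Q1=[] Q2=[]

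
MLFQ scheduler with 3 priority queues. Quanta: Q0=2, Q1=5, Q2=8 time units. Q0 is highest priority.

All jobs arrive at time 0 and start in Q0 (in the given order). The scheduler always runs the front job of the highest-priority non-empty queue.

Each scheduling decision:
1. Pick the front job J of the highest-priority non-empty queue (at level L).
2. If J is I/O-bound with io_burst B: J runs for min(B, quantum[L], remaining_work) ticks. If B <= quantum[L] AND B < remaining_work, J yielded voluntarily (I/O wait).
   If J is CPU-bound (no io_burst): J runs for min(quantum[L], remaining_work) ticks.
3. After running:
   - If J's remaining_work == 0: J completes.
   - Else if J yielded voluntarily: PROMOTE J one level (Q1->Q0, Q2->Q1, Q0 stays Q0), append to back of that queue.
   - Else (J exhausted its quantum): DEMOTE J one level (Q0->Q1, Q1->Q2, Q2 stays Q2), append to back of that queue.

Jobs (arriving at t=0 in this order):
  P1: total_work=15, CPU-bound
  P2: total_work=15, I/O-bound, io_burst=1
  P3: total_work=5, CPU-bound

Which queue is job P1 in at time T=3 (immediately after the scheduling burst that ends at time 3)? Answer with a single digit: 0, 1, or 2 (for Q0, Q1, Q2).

t=0-2: P1@Q0 runs 2, rem=13, quantum used, demote→Q1. Q0=[P2,P3] Q1=[P1] Q2=[]
t=2-3: P2@Q0 runs 1, rem=14, I/O yield, promote→Q0. Q0=[P3,P2] Q1=[P1] Q2=[]
t=3-5: P3@Q0 runs 2, rem=3, quantum used, demote→Q1. Q0=[P2] Q1=[P1,P3] Q2=[]
t=5-6: P2@Q0 runs 1, rem=13, I/O yield, promote→Q0. Q0=[P2] Q1=[P1,P3] Q2=[]
t=6-7: P2@Q0 runs 1, rem=12, I/O yield, promote→Q0. Q0=[P2] Q1=[P1,P3] Q2=[]
t=7-8: P2@Q0 runs 1, rem=11, I/O yield, promote→Q0. Q0=[P2] Q1=[P1,P3] Q2=[]
t=8-9: P2@Q0 runs 1, rem=10, I/O yield, promote→Q0. Q0=[P2] Q1=[P1,P3] Q2=[]
t=9-10: P2@Q0 runs 1, rem=9, I/O yield, promote→Q0. Q0=[P2] Q1=[P1,P3] Q2=[]
t=10-11: P2@Q0 runs 1, rem=8, I/O yield, promote→Q0. Q0=[P2] Q1=[P1,P3] Q2=[]
t=11-12: P2@Q0 runs 1, rem=7, I/O yield, promote→Q0. Q0=[P2] Q1=[P1,P3] Q2=[]
t=12-13: P2@Q0 runs 1, rem=6, I/O yield, promote→Q0. Q0=[P2] Q1=[P1,P3] Q2=[]
t=13-14: P2@Q0 runs 1, rem=5, I/O yield, promote→Q0. Q0=[P2] Q1=[P1,P3] Q2=[]
t=14-15: P2@Q0 runs 1, rem=4, I/O yield, promote→Q0. Q0=[P2] Q1=[P1,P3] Q2=[]
t=15-16: P2@Q0 runs 1, rem=3, I/O yield, promote→Q0. Q0=[P2] Q1=[P1,P3] Q2=[]
t=16-17: P2@Q0 runs 1, rem=2, I/O yield, promote→Q0. Q0=[P2] Q1=[P1,P3] Q2=[]
t=17-18: P2@Q0 runs 1, rem=1, I/O yield, promote→Q0. Q0=[P2] Q1=[P1,P3] Q2=[]
t=18-19: P2@Q0 runs 1, rem=0, completes. Q0=[] Q1=[P1,P3] Q2=[]
t=19-24: P1@Q1 runs 5, rem=8, quantum used, demote→Q2. Q0=[] Q1=[P3] Q2=[P1]
t=24-27: P3@Q1 runs 3, rem=0, completes. Q0=[] Q1=[] Q2=[P1]
t=27-35: P1@Q2 runs 8, rem=0, completes. Q0=[] Q1=[] Q2=[]

Answer: 1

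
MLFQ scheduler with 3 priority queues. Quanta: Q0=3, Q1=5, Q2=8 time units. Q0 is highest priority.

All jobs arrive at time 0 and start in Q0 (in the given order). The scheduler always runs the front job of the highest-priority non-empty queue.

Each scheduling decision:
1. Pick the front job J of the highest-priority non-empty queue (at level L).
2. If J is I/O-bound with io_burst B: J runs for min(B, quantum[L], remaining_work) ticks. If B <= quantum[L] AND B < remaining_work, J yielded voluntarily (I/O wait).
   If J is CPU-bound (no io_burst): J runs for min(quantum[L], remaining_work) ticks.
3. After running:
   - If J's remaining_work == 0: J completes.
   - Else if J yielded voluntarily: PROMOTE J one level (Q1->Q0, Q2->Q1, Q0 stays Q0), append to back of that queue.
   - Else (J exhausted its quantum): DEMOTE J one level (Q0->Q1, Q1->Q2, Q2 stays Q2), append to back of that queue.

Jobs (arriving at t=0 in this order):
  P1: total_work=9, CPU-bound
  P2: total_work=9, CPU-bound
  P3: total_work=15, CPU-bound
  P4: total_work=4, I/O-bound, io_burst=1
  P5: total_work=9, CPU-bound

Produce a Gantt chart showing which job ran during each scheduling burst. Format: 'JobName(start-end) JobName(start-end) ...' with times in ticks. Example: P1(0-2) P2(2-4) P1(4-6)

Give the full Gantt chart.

Answer: P1(0-3) P2(3-6) P3(6-9) P4(9-10) P5(10-13) P4(13-14) P4(14-15) P4(15-16) P1(16-21) P2(21-26) P3(26-31) P5(31-36) P1(36-37) P2(37-38) P3(38-45) P5(45-46)

Derivation:
t=0-3: P1@Q0 runs 3, rem=6, quantum used, demote→Q1. Q0=[P2,P3,P4,P5] Q1=[P1] Q2=[]
t=3-6: P2@Q0 runs 3, rem=6, quantum used, demote→Q1. Q0=[P3,P4,P5] Q1=[P1,P2] Q2=[]
t=6-9: P3@Q0 runs 3, rem=12, quantum used, demote→Q1. Q0=[P4,P5] Q1=[P1,P2,P3] Q2=[]
t=9-10: P4@Q0 runs 1, rem=3, I/O yield, promote→Q0. Q0=[P5,P4] Q1=[P1,P2,P3] Q2=[]
t=10-13: P5@Q0 runs 3, rem=6, quantum used, demote→Q1. Q0=[P4] Q1=[P1,P2,P3,P5] Q2=[]
t=13-14: P4@Q0 runs 1, rem=2, I/O yield, promote→Q0. Q0=[P4] Q1=[P1,P2,P3,P5] Q2=[]
t=14-15: P4@Q0 runs 1, rem=1, I/O yield, promote→Q0. Q0=[P4] Q1=[P1,P2,P3,P5] Q2=[]
t=15-16: P4@Q0 runs 1, rem=0, completes. Q0=[] Q1=[P1,P2,P3,P5] Q2=[]
t=16-21: P1@Q1 runs 5, rem=1, quantum used, demote→Q2. Q0=[] Q1=[P2,P3,P5] Q2=[P1]
t=21-26: P2@Q1 runs 5, rem=1, quantum used, demote→Q2. Q0=[] Q1=[P3,P5] Q2=[P1,P2]
t=26-31: P3@Q1 runs 5, rem=7, quantum used, demote→Q2. Q0=[] Q1=[P5] Q2=[P1,P2,P3]
t=31-36: P5@Q1 runs 5, rem=1, quantum used, demote→Q2. Q0=[] Q1=[] Q2=[P1,P2,P3,P5]
t=36-37: P1@Q2 runs 1, rem=0, completes. Q0=[] Q1=[] Q2=[P2,P3,P5]
t=37-38: P2@Q2 runs 1, rem=0, completes. Q0=[] Q1=[] Q2=[P3,P5]
t=38-45: P3@Q2 runs 7, rem=0, completes. Q0=[] Q1=[] Q2=[P5]
t=45-46: P5@Q2 runs 1, rem=0, completes. Q0=[] Q1=[] Q2=[]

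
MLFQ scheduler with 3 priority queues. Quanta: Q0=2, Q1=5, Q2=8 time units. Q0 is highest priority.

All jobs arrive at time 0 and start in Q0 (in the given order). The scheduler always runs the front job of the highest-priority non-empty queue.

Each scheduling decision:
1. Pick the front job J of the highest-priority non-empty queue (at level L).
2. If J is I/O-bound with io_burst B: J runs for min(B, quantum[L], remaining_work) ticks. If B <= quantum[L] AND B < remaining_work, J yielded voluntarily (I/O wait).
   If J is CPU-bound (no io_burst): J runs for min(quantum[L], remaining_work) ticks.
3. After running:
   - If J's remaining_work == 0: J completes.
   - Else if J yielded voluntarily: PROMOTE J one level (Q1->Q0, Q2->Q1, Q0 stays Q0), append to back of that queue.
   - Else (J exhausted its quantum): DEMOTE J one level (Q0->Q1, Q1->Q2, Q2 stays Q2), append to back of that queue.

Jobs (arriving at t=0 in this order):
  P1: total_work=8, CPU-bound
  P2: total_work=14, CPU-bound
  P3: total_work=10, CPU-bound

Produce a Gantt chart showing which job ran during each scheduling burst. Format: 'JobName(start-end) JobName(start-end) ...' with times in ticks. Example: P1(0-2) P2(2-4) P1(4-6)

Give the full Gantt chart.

t=0-2: P1@Q0 runs 2, rem=6, quantum used, demote→Q1. Q0=[P2,P3] Q1=[P1] Q2=[]
t=2-4: P2@Q0 runs 2, rem=12, quantum used, demote→Q1. Q0=[P3] Q1=[P1,P2] Q2=[]
t=4-6: P3@Q0 runs 2, rem=8, quantum used, demote→Q1. Q0=[] Q1=[P1,P2,P3] Q2=[]
t=6-11: P1@Q1 runs 5, rem=1, quantum used, demote→Q2. Q0=[] Q1=[P2,P3] Q2=[P1]
t=11-16: P2@Q1 runs 5, rem=7, quantum used, demote→Q2. Q0=[] Q1=[P3] Q2=[P1,P2]
t=16-21: P3@Q1 runs 5, rem=3, quantum used, demote→Q2. Q0=[] Q1=[] Q2=[P1,P2,P3]
t=21-22: P1@Q2 runs 1, rem=0, completes. Q0=[] Q1=[] Q2=[P2,P3]
t=22-29: P2@Q2 runs 7, rem=0, completes. Q0=[] Q1=[] Q2=[P3]
t=29-32: P3@Q2 runs 3, rem=0, completes. Q0=[] Q1=[] Q2=[]

Answer: P1(0-2) P2(2-4) P3(4-6) P1(6-11) P2(11-16) P3(16-21) P1(21-22) P2(22-29) P3(29-32)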